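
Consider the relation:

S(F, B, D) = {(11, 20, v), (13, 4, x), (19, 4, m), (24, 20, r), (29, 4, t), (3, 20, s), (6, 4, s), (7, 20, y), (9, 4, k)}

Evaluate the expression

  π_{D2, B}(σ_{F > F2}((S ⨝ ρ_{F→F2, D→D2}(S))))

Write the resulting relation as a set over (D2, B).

{(k, 4), (m, 4), (s, 20), (s, 4), (v, 20), (x, 4), (y, 20)}

ρ[F→F2, D→D2]: schema becomes (F2, B, D2); tuples unchanged.
S ⋈ ρ_{F→F2, D→D2}(S) (natural join on B): {(11, 20, v, 11, v), (11, 20, v, 24, r), (11, 20, v, 3, s), (11, 20, v, 7, y), (13, 4, x, 13, x), (13, 4, x, 19, m), (13, 4, x, 29, t), (13, 4, x, 6, s), (13, 4, x, 9, k), (19, 4, m, 13, x), (19, 4, m, 19, m), (19, 4, m, 29, t), (19, 4, m, 6, s), (19, 4, m, 9, k), (24, 20, r, 11, v), (24, 20, r, 24, r), (24, 20, r, 3, s), (24, 20, r, 7, y), (29, 4, t, 13, x), (29, 4, t, 19, m), (29, 4, t, 29, t), (29, 4, t, 6, s), (29, 4, t, 9, k), (3, 20, s, 11, v), (3, 20, s, 24, r), (3, 20, s, 3, s), (3, 20, s, 7, y), (6, 4, s, 13, x), (6, 4, s, 19, m), (6, 4, s, 29, t), (6, 4, s, 6, s), (6, 4, s, 9, k), (7, 20, y, 11, v), (7, 20, y, 24, r), (7, 20, y, 3, s), (7, 20, y, 7, y), (9, 4, k, 13, x), (9, 4, k, 19, m), (9, 4, k, 29, t), (9, 4, k, 6, s), (9, 4, k, 9, k)}
σ[F > F2]: keep tuples satisfying F > F2 → {(11, 20, v, 3, s), (11, 20, v, 7, y), (13, 4, x, 6, s), (13, 4, x, 9, k), (19, 4, m, 13, x), (19, 4, m, 6, s), (19, 4, m, 9, k), (24, 20, r, 11, v), (24, 20, r, 3, s), (24, 20, r, 7, y), (29, 4, t, 13, x), (29, 4, t, 19, m), (29, 4, t, 6, s), (29, 4, t, 9, k), (7, 20, y, 3, s), (9, 4, k, 6, s)}
Projecting to D2, B (9 duplicate(s) eliminated): {(k, 4), (m, 4), (s, 20), (s, 4), (v, 20), (x, 4), (y, 20)}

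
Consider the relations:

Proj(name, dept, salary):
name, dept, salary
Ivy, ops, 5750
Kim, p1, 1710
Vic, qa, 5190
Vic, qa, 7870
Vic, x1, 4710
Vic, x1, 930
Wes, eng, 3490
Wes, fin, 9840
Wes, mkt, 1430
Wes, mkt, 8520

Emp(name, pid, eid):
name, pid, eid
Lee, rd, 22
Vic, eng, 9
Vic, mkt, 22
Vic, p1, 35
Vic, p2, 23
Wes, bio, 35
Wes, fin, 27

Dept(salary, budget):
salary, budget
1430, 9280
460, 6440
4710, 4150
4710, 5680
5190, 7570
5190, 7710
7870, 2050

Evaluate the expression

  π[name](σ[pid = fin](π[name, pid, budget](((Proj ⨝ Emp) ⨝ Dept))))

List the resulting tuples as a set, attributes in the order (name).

{Wes}

Proj ⋈ Emp (natural join on name): {(Vic, qa, 5190, eng, 9), (Vic, qa, 5190, mkt, 22), (Vic, qa, 5190, p1, 35), (Vic, qa, 5190, p2, 23), (Vic, qa, 7870, eng, 9), (Vic, qa, 7870, mkt, 22), (Vic, qa, 7870, p1, 35), (Vic, qa, 7870, p2, 23), (Vic, x1, 4710, eng, 9), (Vic, x1, 4710, mkt, 22), (Vic, x1, 4710, p1, 35), (Vic, x1, 4710, p2, 23), (Vic, x1, 930, eng, 9), (Vic, x1, 930, mkt, 22), (Vic, x1, 930, p1, 35), (Vic, x1, 930, p2, 23), (Wes, eng, 3490, bio, 35), (Wes, eng, 3490, fin, 27), (Wes, fin, 9840, bio, 35), (Wes, fin, 9840, fin, 27), (Wes, mkt, 1430, bio, 35), (Wes, mkt, 1430, fin, 27), (Wes, mkt, 8520, bio, 35), (Wes, mkt, 8520, fin, 27)}
(Proj ⨝ Emp) ⋈ Dept (natural join on salary): {(Vic, qa, 5190, eng, 9, 7570), (Vic, qa, 5190, eng, 9, 7710), (Vic, qa, 5190, mkt, 22, 7570), (Vic, qa, 5190, mkt, 22, 7710), (Vic, qa, 5190, p1, 35, 7570), (Vic, qa, 5190, p1, 35, 7710), (Vic, qa, 5190, p2, 23, 7570), (Vic, qa, 5190, p2, 23, 7710), (Vic, qa, 7870, eng, 9, 2050), (Vic, qa, 7870, mkt, 22, 2050), (Vic, qa, 7870, p1, 35, 2050), (Vic, qa, 7870, p2, 23, 2050), (Vic, x1, 4710, eng, 9, 4150), (Vic, x1, 4710, eng, 9, 5680), (Vic, x1, 4710, mkt, 22, 4150), (Vic, x1, 4710, mkt, 22, 5680), (Vic, x1, 4710, p1, 35, 4150), (Vic, x1, 4710, p1, 35, 5680), (Vic, x1, 4710, p2, 23, 4150), (Vic, x1, 4710, p2, 23, 5680), (Wes, mkt, 1430, bio, 35, 9280), (Wes, mkt, 1430, fin, 27, 9280)}
Keep only column(s) name, pid, budget: {(Vic, eng, 2050), (Vic, eng, 4150), (Vic, eng, 5680), (Vic, eng, 7570), (Vic, eng, 7710), (Vic, mkt, 2050), (Vic, mkt, 4150), (Vic, mkt, 5680), (Vic, mkt, 7570), (Vic, mkt, 7710), (Vic, p1, 2050), (Vic, p1, 4150), (Vic, p1, 5680), (Vic, p1, 7570), (Vic, p1, 7710), (Vic, p2, 2050), (Vic, p2, 4150), (Vic, p2, 5680), (Vic, p2, 7570), (Vic, p2, 7710), (Wes, bio, 9280), (Wes, fin, 9280)}
σ[pid = fin]: keep tuples satisfying pid = fin → {(Wes, fin, 9280)}
Keep only column(s) name: {Wes}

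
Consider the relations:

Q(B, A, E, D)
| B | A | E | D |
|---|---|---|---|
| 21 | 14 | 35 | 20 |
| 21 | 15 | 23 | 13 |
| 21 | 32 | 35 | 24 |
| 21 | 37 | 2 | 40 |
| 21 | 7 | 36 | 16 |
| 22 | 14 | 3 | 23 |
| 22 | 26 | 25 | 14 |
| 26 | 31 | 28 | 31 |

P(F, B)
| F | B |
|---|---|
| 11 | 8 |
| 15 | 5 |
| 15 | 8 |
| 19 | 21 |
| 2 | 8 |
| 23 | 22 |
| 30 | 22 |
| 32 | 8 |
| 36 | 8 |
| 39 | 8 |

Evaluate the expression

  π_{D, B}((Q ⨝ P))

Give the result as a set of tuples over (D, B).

{(13, 21), (14, 22), (16, 21), (20, 21), (23, 22), (24, 21), (40, 21)}

Natural join on B: {(21, 14, 35, 20, 19), (21, 15, 23, 13, 19), (21, 32, 35, 24, 19), (21, 37, 2, 40, 19), (21, 7, 36, 16, 19), (22, 14, 3, 23, 23), (22, 14, 3, 23, 30), (22, 26, 25, 14, 23), (22, 26, 25, 14, 30)}
Keep only column(s) D, B (2 duplicate(s) eliminated): {(13, 21), (14, 22), (16, 21), (20, 21), (23, 22), (24, 21), (40, 21)}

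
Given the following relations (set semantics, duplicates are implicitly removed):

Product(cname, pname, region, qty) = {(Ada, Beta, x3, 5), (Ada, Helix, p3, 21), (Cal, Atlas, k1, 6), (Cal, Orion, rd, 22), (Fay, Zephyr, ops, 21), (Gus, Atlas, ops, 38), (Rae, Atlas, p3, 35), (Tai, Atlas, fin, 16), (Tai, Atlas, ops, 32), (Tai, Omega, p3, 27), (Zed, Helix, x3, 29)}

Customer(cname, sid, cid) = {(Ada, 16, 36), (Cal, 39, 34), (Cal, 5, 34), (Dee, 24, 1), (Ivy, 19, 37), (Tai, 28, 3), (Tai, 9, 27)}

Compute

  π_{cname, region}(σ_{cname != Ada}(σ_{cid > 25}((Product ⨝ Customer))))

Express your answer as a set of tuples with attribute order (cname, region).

Natural join on cname: {(Ada, Beta, x3, 5, 16, 36), (Ada, Helix, p3, 21, 16, 36), (Cal, Atlas, k1, 6, 39, 34), (Cal, Atlas, k1, 6, 5, 34), (Cal, Orion, rd, 22, 39, 34), (Cal, Orion, rd, 22, 5, 34), (Tai, Atlas, fin, 16, 28, 3), (Tai, Atlas, fin, 16, 9, 27), (Tai, Atlas, ops, 32, 28, 3), (Tai, Atlas, ops, 32, 9, 27), (Tai, Omega, p3, 27, 28, 3), (Tai, Omega, p3, 27, 9, 27)}
Apply σ_{cid > 25}; surviving tuples: {(Ada, Beta, x3, 5, 16, 36), (Ada, Helix, p3, 21, 16, 36), (Cal, Atlas, k1, 6, 39, 34), (Cal, Atlas, k1, 6, 5, 34), (Cal, Orion, rd, 22, 39, 34), (Cal, Orion, rd, 22, 5, 34), (Tai, Atlas, fin, 16, 9, 27), (Tai, Atlas, ops, 32, 9, 27), (Tai, Omega, p3, 27, 9, 27)}
Apply σ_{cname != Ada}; surviving tuples: {(Cal, Atlas, k1, 6, 39, 34), (Cal, Atlas, k1, 6, 5, 34), (Cal, Orion, rd, 22, 39, 34), (Cal, Orion, rd, 22, 5, 34), (Tai, Atlas, fin, 16, 9, 27), (Tai, Atlas, ops, 32, 9, 27), (Tai, Omega, p3, 27, 9, 27)}
π_{cname, region} gives {(Cal, k1), (Cal, rd), (Tai, fin), (Tai, ops), (Tai, p3)} (2 duplicate(s) eliminated).

{(Cal, k1), (Cal, rd), (Tai, fin), (Tai, ops), (Tai, p3)}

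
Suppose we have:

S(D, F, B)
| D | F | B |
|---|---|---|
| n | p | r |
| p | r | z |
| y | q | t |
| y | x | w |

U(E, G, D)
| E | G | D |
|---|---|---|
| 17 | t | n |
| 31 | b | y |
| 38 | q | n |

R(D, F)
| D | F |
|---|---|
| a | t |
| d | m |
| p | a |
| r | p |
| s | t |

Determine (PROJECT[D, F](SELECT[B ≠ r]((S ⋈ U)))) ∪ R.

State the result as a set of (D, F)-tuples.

{(a, t), (d, m), (p, a), (r, p), (s, t), (y, q), (y, x)}

Natural join on D: {(n, p, r, 17, t), (n, p, r, 38, q), (y, q, t, 31, b), (y, x, w, 31, b)}
Filtering on B ≠ r leaves {(y, q, t, 31, b), (y, x, w, 31, b)}.
π_{D, F} gives {(y, q), (y, x)}.
Taking the union: {(a, t), (d, m), (p, a), (r, p), (s, t), (y, q), (y, x)}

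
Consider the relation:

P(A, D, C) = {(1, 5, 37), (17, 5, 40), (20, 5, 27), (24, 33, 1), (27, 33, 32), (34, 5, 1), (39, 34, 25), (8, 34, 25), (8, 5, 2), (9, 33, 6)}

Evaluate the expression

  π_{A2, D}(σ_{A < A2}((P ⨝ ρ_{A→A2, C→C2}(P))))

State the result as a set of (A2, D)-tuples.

ρ[A→A2, C→C2]: schema becomes (A2, D, C2); tuples unchanged.
Natural join on D: {(1, 5, 37, 1, 37), (1, 5, 37, 17, 40), (1, 5, 37, 20, 27), (1, 5, 37, 34, 1), (1, 5, 37, 8, 2), (17, 5, 40, 1, 37), (17, 5, 40, 17, 40), (17, 5, 40, 20, 27), (17, 5, 40, 34, 1), (17, 5, 40, 8, 2), (20, 5, 27, 1, 37), (20, 5, 27, 17, 40), (20, 5, 27, 20, 27), (20, 5, 27, 34, 1), (20, 5, 27, 8, 2), (24, 33, 1, 24, 1), (24, 33, 1, 27, 32), (24, 33, 1, 9, 6), (27, 33, 32, 24, 1), (27, 33, 32, 27, 32), (27, 33, 32, 9, 6), (34, 5, 1, 1, 37), (34, 5, 1, 17, 40), (34, 5, 1, 20, 27), (34, 5, 1, 34, 1), (34, 5, 1, 8, 2), (39, 34, 25, 39, 25), (39, 34, 25, 8, 25), (8, 34, 25, 39, 25), (8, 34, 25, 8, 25), (8, 5, 2, 1, 37), (8, 5, 2, 17, 40), (8, 5, 2, 20, 27), (8, 5, 2, 34, 1), (8, 5, 2, 8, 2), (9, 33, 6, 24, 1), (9, 33, 6, 27, 32), (9, 33, 6, 9, 6)}
Filtering on A < A2 leaves {(1, 5, 37, 17, 40), (1, 5, 37, 20, 27), (1, 5, 37, 34, 1), (1, 5, 37, 8, 2), (17, 5, 40, 20, 27), (17, 5, 40, 34, 1), (20, 5, 27, 34, 1), (24, 33, 1, 27, 32), (8, 34, 25, 39, 25), (8, 5, 2, 17, 40), (8, 5, 2, 20, 27), (8, 5, 2, 34, 1), (9, 33, 6, 24, 1), (9, 33, 6, 27, 32)}.
π_{A2, D} gives {(17, 5), (20, 5), (24, 33), (27, 33), (34, 5), (39, 34), (8, 5)} (7 duplicate(s) eliminated).

{(17, 5), (20, 5), (24, 33), (27, 33), (34, 5), (39, 34), (8, 5)}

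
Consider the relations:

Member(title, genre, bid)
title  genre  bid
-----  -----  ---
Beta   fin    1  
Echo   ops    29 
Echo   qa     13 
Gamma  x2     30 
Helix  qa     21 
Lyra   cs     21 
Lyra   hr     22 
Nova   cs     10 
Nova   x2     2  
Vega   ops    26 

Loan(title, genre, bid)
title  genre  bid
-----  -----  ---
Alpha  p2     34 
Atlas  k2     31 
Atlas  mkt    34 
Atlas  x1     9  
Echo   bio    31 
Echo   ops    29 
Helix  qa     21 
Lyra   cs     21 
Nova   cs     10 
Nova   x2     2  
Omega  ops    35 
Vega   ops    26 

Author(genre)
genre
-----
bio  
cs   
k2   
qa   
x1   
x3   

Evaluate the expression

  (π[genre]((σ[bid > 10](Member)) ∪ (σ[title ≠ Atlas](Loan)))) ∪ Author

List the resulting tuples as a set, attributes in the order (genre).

{bio, cs, hr, k2, ops, p2, qa, x1, x2, x3}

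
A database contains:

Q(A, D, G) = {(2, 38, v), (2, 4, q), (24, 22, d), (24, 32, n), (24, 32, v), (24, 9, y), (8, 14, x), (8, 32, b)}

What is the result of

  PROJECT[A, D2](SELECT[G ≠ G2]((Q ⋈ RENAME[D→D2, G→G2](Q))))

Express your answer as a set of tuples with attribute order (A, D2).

ρ[D→D2, G→G2]: schema becomes (A, D2, G2); tuples unchanged.
Q ⋈ RENAME[D→D2, G→G2](Q) (natural join on A): {(2, 38, v, 38, v), (2, 38, v, 4, q), (2, 4, q, 38, v), (2, 4, q, 4, q), (24, 22, d, 22, d), (24, 22, d, 32, n), (24, 22, d, 32, v), (24, 22, d, 9, y), (24, 32, n, 22, d), (24, 32, n, 32, n), (24, 32, n, 32, v), (24, 32, n, 9, y), (24, 32, v, 22, d), (24, 32, v, 32, n), (24, 32, v, 32, v), (24, 32, v, 9, y), (24, 9, y, 22, d), (24, 9, y, 32, n), (24, 9, y, 32, v), (24, 9, y, 9, y), (8, 14, x, 14, x), (8, 14, x, 32, b), (8, 32, b, 14, x), (8, 32, b, 32, b)}
Selection G ≠ G2: {(2, 38, v, 4, q), (2, 4, q, 38, v), (24, 22, d, 32, n), (24, 22, d, 32, v), (24, 22, d, 9, y), (24, 32, n, 22, d), (24, 32, n, 32, v), (24, 32, n, 9, y), (24, 32, v, 22, d), (24, 32, v, 32, n), (24, 32, v, 9, y), (24, 9, y, 22, d), (24, 9, y, 32, n), (24, 9, y, 32, v), (8, 14, x, 32, b), (8, 32, b, 14, x)}
π_{A, D2} gives {(2, 38), (2, 4), (24, 22), (24, 32), (24, 9), (8, 14), (8, 32)} (9 duplicate(s) eliminated).

{(2, 38), (2, 4), (24, 22), (24, 32), (24, 9), (8, 14), (8, 32)}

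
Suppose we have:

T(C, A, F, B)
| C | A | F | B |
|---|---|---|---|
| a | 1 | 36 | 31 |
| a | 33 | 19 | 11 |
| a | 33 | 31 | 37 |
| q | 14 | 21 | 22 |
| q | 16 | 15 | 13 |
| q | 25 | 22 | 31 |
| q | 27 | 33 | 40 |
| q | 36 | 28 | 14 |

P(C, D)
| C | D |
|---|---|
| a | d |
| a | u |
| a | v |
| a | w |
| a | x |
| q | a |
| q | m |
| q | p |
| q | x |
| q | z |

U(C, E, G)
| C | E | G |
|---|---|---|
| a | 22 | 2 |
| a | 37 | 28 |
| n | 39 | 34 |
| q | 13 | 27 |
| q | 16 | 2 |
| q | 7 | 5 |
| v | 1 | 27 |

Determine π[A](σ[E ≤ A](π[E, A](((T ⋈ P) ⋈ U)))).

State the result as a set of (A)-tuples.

{14, 16, 25, 27, 33, 36}

Natural join on C: {(a, 1, 36, 31, d), (a, 1, 36, 31, u), (a, 1, 36, 31, v), (a, 1, 36, 31, w), (a, 1, 36, 31, x), (a, 33, 19, 11, d), (a, 33, 19, 11, u), (a, 33, 19, 11, v), (a, 33, 19, 11, w), (a, 33, 19, 11, x), (a, 33, 31, 37, d), (a, 33, 31, 37, u), (a, 33, 31, 37, v), (a, 33, 31, 37, w), (a, 33, 31, 37, x), (q, 14, 21, 22, a), (q, 14, 21, 22, m), (q, 14, 21, 22, p), (q, 14, 21, 22, x), (q, 14, 21, 22, z), (q, 16, 15, 13, a), (q, 16, 15, 13, m), (q, 16, 15, 13, p), (q, 16, 15, 13, x), (q, 16, 15, 13, z), (q, 25, 22, 31, a), (q, 25, 22, 31, m), (q, 25, 22, 31, p), (q, 25, 22, 31, x), (q, 25, 22, 31, z), (q, 27, 33, 40, a), (q, 27, 33, 40, m), (q, 27, 33, 40, p), (q, 27, 33, 40, x), (q, 27, 33, 40, z), (q, 36, 28, 14, a), (q, 36, 28, 14, m), (q, 36, 28, 14, p), (q, 36, 28, 14, x), (q, 36, 28, 14, z)}
Natural join on C: {(a, 1, 36, 31, d, 22, 2), (a, 1, 36, 31, d, 37, 28), (a, 1, 36, 31, u, 22, 2), (a, 1, 36, 31, u, 37, 28), (a, 1, 36, 31, v, 22, 2), (a, 1, 36, 31, v, 37, 28), (a, 1, 36, 31, w, 22, 2), (a, 1, 36, 31, w, 37, 28), (a, 1, 36, 31, x, 22, 2), (a, 1, 36, 31, x, 37, 28), (a, 33, 19, 11, d, 22, 2), (a, 33, 19, 11, d, 37, 28), (a, 33, 19, 11, u, 22, 2), (a, 33, 19, 11, u, 37, 28), (a, 33, 19, 11, v, 22, 2), (a, 33, 19, 11, v, 37, 28), (a, 33, 19, 11, w, 22, 2), (a, 33, 19, 11, w, 37, 28), (a, 33, 19, 11, x, 22, 2), (a, 33, 19, 11, x, 37, 28), (a, 33, 31, 37, d, 22, 2), (a, 33, 31, 37, d, 37, 28), (a, 33, 31, 37, u, 22, 2), (a, 33, 31, 37, u, 37, 28), (a, 33, 31, 37, v, 22, 2), (a, 33, 31, 37, v, 37, 28), (a, 33, 31, 37, w, 22, 2), (a, 33, 31, 37, w, 37, 28), (a, 33, 31, 37, x, 22, 2), (a, 33, 31, 37, x, 37, 28), (q, 14, 21, 22, a, 13, 27), (q, 14, 21, 22, a, 16, 2), (q, 14, 21, 22, a, 7, 5), (q, 14, 21, 22, m, 13, 27), (q, 14, 21, 22, m, 16, 2), (q, 14, 21, 22, m, 7, 5), (q, 14, 21, 22, p, 13, 27), (q, 14, 21, 22, p, 16, 2), (q, 14, 21, 22, p, 7, 5), (q, 14, 21, 22, x, 13, 27), (q, 14, 21, 22, x, 16, 2), (q, 14, 21, 22, x, 7, 5), (q, 14, 21, 22, z, 13, 27), (q, 14, 21, 22, z, 16, 2), (q, 14, 21, 22, z, 7, 5), (q, 16, 15, 13, a, 13, 27), (q, 16, 15, 13, a, 16, 2), (q, 16, 15, 13, a, 7, 5), (q, 16, 15, 13, m, 13, 27), (q, 16, 15, 13, m, 16, 2), (q, 16, 15, 13, m, 7, 5), (q, 16, 15, 13, p, 13, 27), (q, 16, 15, 13, p, 16, 2), (q, 16, 15, 13, p, 7, 5), (q, 16, 15, 13, x, 13, 27), (q, 16, 15, 13, x, 16, 2), (q, 16, 15, 13, x, 7, 5), (q, 16, 15, 13, z, 13, 27), (q, 16, 15, 13, z, 16, 2), (q, 16, 15, 13, z, 7, 5), (q, 25, 22, 31, a, 13, 27), (q, 25, 22, 31, a, 16, 2), (q, 25, 22, 31, a, 7, 5), (q, 25, 22, 31, m, 13, 27), (q, 25, 22, 31, m, 16, 2), (q, 25, 22, 31, m, 7, 5), (q, 25, 22, 31, p, 13, 27), (q, 25, 22, 31, p, 16, 2), (q, 25, 22, 31, p, 7, 5), (q, 25, 22, 31, x, 13, 27), (q, 25, 22, 31, x, 16, 2), (q, 25, 22, 31, x, 7, 5), (q, 25, 22, 31, z, 13, 27), (q, 25, 22, 31, z, 16, 2), (q, 25, 22, 31, z, 7, 5), (q, 27, 33, 40, a, 13, 27), (q, 27, 33, 40, a, 16, 2), (q, 27, 33, 40, a, 7, 5), (q, 27, 33, 40, m, 13, 27), (q, 27, 33, 40, m, 16, 2), (q, 27, 33, 40, m, 7, 5), (q, 27, 33, 40, p, 13, 27), (q, 27, 33, 40, p, 16, 2), (q, 27, 33, 40, p, 7, 5), (q, 27, 33, 40, x, 13, 27), (q, 27, 33, 40, x, 16, 2), (q, 27, 33, 40, x, 7, 5), (q, 27, 33, 40, z, 13, 27), (q, 27, 33, 40, z, 16, 2), (q, 27, 33, 40, z, 7, 5), (q, 36, 28, 14, a, 13, 27), (q, 36, 28, 14, a, 16, 2), (q, 36, 28, 14, a, 7, 5), (q, 36, 28, 14, m, 13, 27), (q, 36, 28, 14, m, 16, 2), (q, 36, 28, 14, m, 7, 5), (q, 36, 28, 14, p, 13, 27), (q, 36, 28, 14, p, 16, 2), (q, 36, 28, 14, p, 7, 5), (q, 36, 28, 14, x, 13, 27), (q, 36, 28, 14, x, 16, 2), (q, 36, 28, 14, x, 7, 5), (q, 36, 28, 14, z, 13, 27), (q, 36, 28, 14, z, 16, 2), (q, 36, 28, 14, z, 7, 5)}
π[E, A]: project onto (E, A) (86 duplicate(s) eliminated) → {(13, 14), (13, 16), (13, 25), (13, 27), (13, 36), (16, 14), (16, 16), (16, 25), (16, 27), (16, 36), (22, 1), (22, 33), (37, 1), (37, 33), (7, 14), (7, 16), (7, 25), (7, 27), (7, 36)}
Filtering on E ≤ A leaves {(13, 14), (13, 16), (13, 25), (13, 27), (13, 36), (16, 16), (16, 25), (16, 27), (16, 36), (22, 33), (7, 14), (7, 16), (7, 25), (7, 27), (7, 36)}.
π[A]: project onto (A) (9 duplicate(s) eliminated) → {14, 16, 25, 27, 33, 36}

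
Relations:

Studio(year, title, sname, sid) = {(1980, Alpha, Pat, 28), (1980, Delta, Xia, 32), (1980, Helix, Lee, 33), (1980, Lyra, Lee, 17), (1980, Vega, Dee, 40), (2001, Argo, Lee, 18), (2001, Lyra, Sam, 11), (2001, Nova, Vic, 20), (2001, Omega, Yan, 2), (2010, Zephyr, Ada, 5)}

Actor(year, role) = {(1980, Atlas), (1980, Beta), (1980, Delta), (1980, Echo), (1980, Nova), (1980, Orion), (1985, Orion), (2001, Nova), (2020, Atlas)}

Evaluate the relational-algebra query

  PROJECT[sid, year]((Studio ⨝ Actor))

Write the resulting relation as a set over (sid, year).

Joining Studio and Actor on year yields {(1980, Alpha, Pat, 28, Atlas), (1980, Alpha, Pat, 28, Beta), (1980, Alpha, Pat, 28, Delta), (1980, Alpha, Pat, 28, Echo), (1980, Alpha, Pat, 28, Nova), (1980, Alpha, Pat, 28, Orion), (1980, Delta, Xia, 32, Atlas), (1980, Delta, Xia, 32, Beta), (1980, Delta, Xia, 32, Delta), (1980, Delta, Xia, 32, Echo), (1980, Delta, Xia, 32, Nova), (1980, Delta, Xia, 32, Orion), (1980, Helix, Lee, 33, Atlas), (1980, Helix, Lee, 33, Beta), (1980, Helix, Lee, 33, Delta), (1980, Helix, Lee, 33, Echo), (1980, Helix, Lee, 33, Nova), (1980, Helix, Lee, 33, Orion), (1980, Lyra, Lee, 17, Atlas), (1980, Lyra, Lee, 17, Beta), (1980, Lyra, Lee, 17, Delta), (1980, Lyra, Lee, 17, Echo), (1980, Lyra, Lee, 17, Nova), (1980, Lyra, Lee, 17, Orion), (1980, Vega, Dee, 40, Atlas), (1980, Vega, Dee, 40, Beta), (1980, Vega, Dee, 40, Delta), (1980, Vega, Dee, 40, Echo), (1980, Vega, Dee, 40, Nova), (1980, Vega, Dee, 40, Orion), (2001, Argo, Lee, 18, Nova), (2001, Lyra, Sam, 11, Nova), (2001, Nova, Vic, 20, Nova), (2001, Omega, Yan, 2, Nova)}.
π[sid, year]: project onto (sid, year) (25 duplicate(s) eliminated) → {(11, 2001), (17, 1980), (18, 2001), (2, 2001), (20, 2001), (28, 1980), (32, 1980), (33, 1980), (40, 1980)}

{(11, 2001), (17, 1980), (18, 2001), (2, 2001), (20, 2001), (28, 1980), (32, 1980), (33, 1980), (40, 1980)}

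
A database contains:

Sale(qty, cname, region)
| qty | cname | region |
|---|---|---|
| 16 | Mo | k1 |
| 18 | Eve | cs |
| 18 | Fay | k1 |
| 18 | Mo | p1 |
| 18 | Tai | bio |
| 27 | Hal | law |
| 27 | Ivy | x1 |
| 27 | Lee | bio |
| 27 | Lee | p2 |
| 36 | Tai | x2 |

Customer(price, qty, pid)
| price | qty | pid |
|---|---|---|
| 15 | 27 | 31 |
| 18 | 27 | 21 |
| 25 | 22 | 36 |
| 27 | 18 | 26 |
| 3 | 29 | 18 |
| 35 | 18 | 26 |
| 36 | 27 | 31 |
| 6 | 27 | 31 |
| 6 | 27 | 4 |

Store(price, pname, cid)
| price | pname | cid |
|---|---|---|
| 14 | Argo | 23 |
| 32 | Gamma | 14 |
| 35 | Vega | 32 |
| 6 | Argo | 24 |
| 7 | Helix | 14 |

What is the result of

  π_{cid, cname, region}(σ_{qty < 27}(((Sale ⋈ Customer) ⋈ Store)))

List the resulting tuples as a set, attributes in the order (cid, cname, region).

Natural join on qty: {(18, Eve, cs, 27, 26), (18, Eve, cs, 35, 26), (18, Fay, k1, 27, 26), (18, Fay, k1, 35, 26), (18, Mo, p1, 27, 26), (18, Mo, p1, 35, 26), (18, Tai, bio, 27, 26), (18, Tai, bio, 35, 26), (27, Hal, law, 15, 31), (27, Hal, law, 18, 21), (27, Hal, law, 36, 31), (27, Hal, law, 6, 31), (27, Hal, law, 6, 4), (27, Ivy, x1, 15, 31), (27, Ivy, x1, 18, 21), (27, Ivy, x1, 36, 31), (27, Ivy, x1, 6, 31), (27, Ivy, x1, 6, 4), (27, Lee, bio, 15, 31), (27, Lee, bio, 18, 21), (27, Lee, bio, 36, 31), (27, Lee, bio, 6, 31), (27, Lee, bio, 6, 4), (27, Lee, p2, 15, 31), (27, Lee, p2, 18, 21), (27, Lee, p2, 36, 31), (27, Lee, p2, 6, 31), (27, Lee, p2, 6, 4)}
Natural join on price: {(18, Eve, cs, 35, 26, Vega, 32), (18, Fay, k1, 35, 26, Vega, 32), (18, Mo, p1, 35, 26, Vega, 32), (18, Tai, bio, 35, 26, Vega, 32), (27, Hal, law, 6, 31, Argo, 24), (27, Hal, law, 6, 4, Argo, 24), (27, Ivy, x1, 6, 31, Argo, 24), (27, Ivy, x1, 6, 4, Argo, 24), (27, Lee, bio, 6, 31, Argo, 24), (27, Lee, bio, 6, 4, Argo, 24), (27, Lee, p2, 6, 31, Argo, 24), (27, Lee, p2, 6, 4, Argo, 24)}
Filtering on qty < 27 leaves {(18, Eve, cs, 35, 26, Vega, 32), (18, Fay, k1, 35, 26, Vega, 32), (18, Mo, p1, 35, 26, Vega, 32), (18, Tai, bio, 35, 26, Vega, 32)}.
π_{cid, cname, region} gives {(32, Eve, cs), (32, Fay, k1), (32, Mo, p1), (32, Tai, bio)}.

{(32, Eve, cs), (32, Fay, k1), (32, Mo, p1), (32, Tai, bio)}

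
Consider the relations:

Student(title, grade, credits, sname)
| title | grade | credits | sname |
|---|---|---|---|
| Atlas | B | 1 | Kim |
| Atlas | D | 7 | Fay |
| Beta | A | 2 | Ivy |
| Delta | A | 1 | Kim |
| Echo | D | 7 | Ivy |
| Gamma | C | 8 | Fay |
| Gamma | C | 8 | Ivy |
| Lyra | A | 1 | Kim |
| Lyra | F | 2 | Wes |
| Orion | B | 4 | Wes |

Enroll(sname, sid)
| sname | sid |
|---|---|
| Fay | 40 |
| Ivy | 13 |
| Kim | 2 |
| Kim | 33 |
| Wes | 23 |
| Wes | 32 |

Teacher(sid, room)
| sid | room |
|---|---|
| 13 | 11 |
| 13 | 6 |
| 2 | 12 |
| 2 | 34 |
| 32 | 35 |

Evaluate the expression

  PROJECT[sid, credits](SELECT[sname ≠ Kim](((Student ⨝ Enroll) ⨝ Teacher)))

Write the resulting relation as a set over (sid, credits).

{(13, 2), (13, 7), (13, 8), (32, 2), (32, 4)}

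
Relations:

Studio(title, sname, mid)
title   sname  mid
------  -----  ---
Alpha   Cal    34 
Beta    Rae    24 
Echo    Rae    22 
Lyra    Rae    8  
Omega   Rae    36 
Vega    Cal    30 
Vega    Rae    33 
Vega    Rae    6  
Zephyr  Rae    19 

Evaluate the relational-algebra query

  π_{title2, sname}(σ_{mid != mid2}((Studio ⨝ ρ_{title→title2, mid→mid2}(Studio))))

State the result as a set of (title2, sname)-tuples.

{(Alpha, Cal), (Beta, Rae), (Echo, Rae), (Lyra, Rae), (Omega, Rae), (Vega, Cal), (Vega, Rae), (Zephyr, Rae)}

ρ[title→title2, mid→mid2]: schema becomes (title2, sname, mid2); tuples unchanged.
Natural join on sname: {(Alpha, Cal, 34, Alpha, 34), (Alpha, Cal, 34, Vega, 30), (Beta, Rae, 24, Beta, 24), (Beta, Rae, 24, Echo, 22), (Beta, Rae, 24, Lyra, 8), (Beta, Rae, 24, Omega, 36), (Beta, Rae, 24, Vega, 33), (Beta, Rae, 24, Vega, 6), (Beta, Rae, 24, Zephyr, 19), (Echo, Rae, 22, Beta, 24), (Echo, Rae, 22, Echo, 22), (Echo, Rae, 22, Lyra, 8), (Echo, Rae, 22, Omega, 36), (Echo, Rae, 22, Vega, 33), (Echo, Rae, 22, Vega, 6), (Echo, Rae, 22, Zephyr, 19), (Lyra, Rae, 8, Beta, 24), (Lyra, Rae, 8, Echo, 22), (Lyra, Rae, 8, Lyra, 8), (Lyra, Rae, 8, Omega, 36), (Lyra, Rae, 8, Vega, 33), (Lyra, Rae, 8, Vega, 6), (Lyra, Rae, 8, Zephyr, 19), (Omega, Rae, 36, Beta, 24), (Omega, Rae, 36, Echo, 22), (Omega, Rae, 36, Lyra, 8), (Omega, Rae, 36, Omega, 36), (Omega, Rae, 36, Vega, 33), (Omega, Rae, 36, Vega, 6), (Omega, Rae, 36, Zephyr, 19), (Vega, Cal, 30, Alpha, 34), (Vega, Cal, 30, Vega, 30), (Vega, Rae, 33, Beta, 24), (Vega, Rae, 33, Echo, 22), (Vega, Rae, 33, Lyra, 8), (Vega, Rae, 33, Omega, 36), (Vega, Rae, 33, Vega, 33), (Vega, Rae, 33, Vega, 6), (Vega, Rae, 33, Zephyr, 19), (Vega, Rae, 6, Beta, 24), (Vega, Rae, 6, Echo, 22), (Vega, Rae, 6, Lyra, 8), (Vega, Rae, 6, Omega, 36), (Vega, Rae, 6, Vega, 33), (Vega, Rae, 6, Vega, 6), (Vega, Rae, 6, Zephyr, 19), (Zephyr, Rae, 19, Beta, 24), (Zephyr, Rae, 19, Echo, 22), (Zephyr, Rae, 19, Lyra, 8), (Zephyr, Rae, 19, Omega, 36), (Zephyr, Rae, 19, Vega, 33), (Zephyr, Rae, 19, Vega, 6), (Zephyr, Rae, 19, Zephyr, 19)}
Selection mid != mid2: {(Alpha, Cal, 34, Vega, 30), (Beta, Rae, 24, Echo, 22), (Beta, Rae, 24, Lyra, 8), (Beta, Rae, 24, Omega, 36), (Beta, Rae, 24, Vega, 33), (Beta, Rae, 24, Vega, 6), (Beta, Rae, 24, Zephyr, 19), (Echo, Rae, 22, Beta, 24), (Echo, Rae, 22, Lyra, 8), (Echo, Rae, 22, Omega, 36), (Echo, Rae, 22, Vega, 33), (Echo, Rae, 22, Vega, 6), (Echo, Rae, 22, Zephyr, 19), (Lyra, Rae, 8, Beta, 24), (Lyra, Rae, 8, Echo, 22), (Lyra, Rae, 8, Omega, 36), (Lyra, Rae, 8, Vega, 33), (Lyra, Rae, 8, Vega, 6), (Lyra, Rae, 8, Zephyr, 19), (Omega, Rae, 36, Beta, 24), (Omega, Rae, 36, Echo, 22), (Omega, Rae, 36, Lyra, 8), (Omega, Rae, 36, Vega, 33), (Omega, Rae, 36, Vega, 6), (Omega, Rae, 36, Zephyr, 19), (Vega, Cal, 30, Alpha, 34), (Vega, Rae, 33, Beta, 24), (Vega, Rae, 33, Echo, 22), (Vega, Rae, 33, Lyra, 8), (Vega, Rae, 33, Omega, 36), (Vega, Rae, 33, Vega, 6), (Vega, Rae, 33, Zephyr, 19), (Vega, Rae, 6, Beta, 24), (Vega, Rae, 6, Echo, 22), (Vega, Rae, 6, Lyra, 8), (Vega, Rae, 6, Omega, 36), (Vega, Rae, 6, Vega, 33), (Vega, Rae, 6, Zephyr, 19), (Zephyr, Rae, 19, Beta, 24), (Zephyr, Rae, 19, Echo, 22), (Zephyr, Rae, 19, Lyra, 8), (Zephyr, Rae, 19, Omega, 36), (Zephyr, Rae, 19, Vega, 33), (Zephyr, Rae, 19, Vega, 6)}
π_{title2, sname} gives {(Alpha, Cal), (Beta, Rae), (Echo, Rae), (Lyra, Rae), (Omega, Rae), (Vega, Cal), (Vega, Rae), (Zephyr, Rae)} (36 duplicate(s) eliminated).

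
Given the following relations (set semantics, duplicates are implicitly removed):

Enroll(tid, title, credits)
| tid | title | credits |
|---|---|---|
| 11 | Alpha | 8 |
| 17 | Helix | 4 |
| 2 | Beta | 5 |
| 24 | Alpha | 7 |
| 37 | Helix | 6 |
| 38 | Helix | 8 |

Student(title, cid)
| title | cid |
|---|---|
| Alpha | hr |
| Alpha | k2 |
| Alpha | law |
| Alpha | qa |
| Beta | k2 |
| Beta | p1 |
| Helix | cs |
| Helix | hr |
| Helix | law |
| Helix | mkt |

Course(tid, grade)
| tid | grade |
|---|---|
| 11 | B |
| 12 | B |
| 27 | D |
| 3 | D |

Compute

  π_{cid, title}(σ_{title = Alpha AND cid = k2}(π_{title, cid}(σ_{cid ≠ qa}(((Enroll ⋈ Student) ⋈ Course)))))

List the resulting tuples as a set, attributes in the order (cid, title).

Enroll ⋈ Student (natural join on title): {(11, Alpha, 8, hr), (11, Alpha, 8, k2), (11, Alpha, 8, law), (11, Alpha, 8, qa), (17, Helix, 4, cs), (17, Helix, 4, hr), (17, Helix, 4, law), (17, Helix, 4, mkt), (2, Beta, 5, k2), (2, Beta, 5, p1), (24, Alpha, 7, hr), (24, Alpha, 7, k2), (24, Alpha, 7, law), (24, Alpha, 7, qa), (37, Helix, 6, cs), (37, Helix, 6, hr), (37, Helix, 6, law), (37, Helix, 6, mkt), (38, Helix, 8, cs), (38, Helix, 8, hr), (38, Helix, 8, law), (38, Helix, 8, mkt)}
(Enroll ⋈ Student) ⋈ Course (natural join on tid): {(11, Alpha, 8, hr, B), (11, Alpha, 8, k2, B), (11, Alpha, 8, law, B), (11, Alpha, 8, qa, B)}
σ[cid ≠ qa]: keep tuples satisfying cid ≠ qa → {(11, Alpha, 8, hr, B), (11, Alpha, 8, k2, B), (11, Alpha, 8, law, B)}
π[title, cid]: project onto (title, cid) → {(Alpha, hr), (Alpha, k2), (Alpha, law)}
σ[title = Alpha AND cid = k2]: keep tuples satisfying title = Alpha AND cid = k2 → {(Alpha, k2)}
π[cid, title]: project onto (cid, title) → {(k2, Alpha)}

{(k2, Alpha)}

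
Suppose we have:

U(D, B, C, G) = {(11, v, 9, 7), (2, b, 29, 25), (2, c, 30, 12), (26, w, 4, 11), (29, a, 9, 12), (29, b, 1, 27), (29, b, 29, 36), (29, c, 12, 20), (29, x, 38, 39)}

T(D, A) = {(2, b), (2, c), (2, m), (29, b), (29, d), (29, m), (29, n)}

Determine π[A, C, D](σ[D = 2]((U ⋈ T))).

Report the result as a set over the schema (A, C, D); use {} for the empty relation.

Joining U and T on D yields {(2, b, 29, 25, b), (2, b, 29, 25, c), (2, b, 29, 25, m), (2, c, 30, 12, b), (2, c, 30, 12, c), (2, c, 30, 12, m), (29, a, 9, 12, b), (29, a, 9, 12, d), (29, a, 9, 12, m), (29, a, 9, 12, n), (29, b, 1, 27, b), (29, b, 1, 27, d), (29, b, 1, 27, m), (29, b, 1, 27, n), (29, b, 29, 36, b), (29, b, 29, 36, d), (29, b, 29, 36, m), (29, b, 29, 36, n), (29, c, 12, 20, b), (29, c, 12, 20, d), (29, c, 12, 20, m), (29, c, 12, 20, n), (29, x, 38, 39, b), (29, x, 38, 39, d), (29, x, 38, 39, m), (29, x, 38, 39, n)}.
Filtering on D = 2 leaves {(2, b, 29, 25, b), (2, b, 29, 25, c), (2, b, 29, 25, m), (2, c, 30, 12, b), (2, c, 30, 12, c), (2, c, 30, 12, m)}.
Keep only column(s) A, C, D: {(b, 29, 2), (b, 30, 2), (c, 29, 2), (c, 30, 2), (m, 29, 2), (m, 30, 2)}

{(b, 29, 2), (b, 30, 2), (c, 29, 2), (c, 30, 2), (m, 29, 2), (m, 30, 2)}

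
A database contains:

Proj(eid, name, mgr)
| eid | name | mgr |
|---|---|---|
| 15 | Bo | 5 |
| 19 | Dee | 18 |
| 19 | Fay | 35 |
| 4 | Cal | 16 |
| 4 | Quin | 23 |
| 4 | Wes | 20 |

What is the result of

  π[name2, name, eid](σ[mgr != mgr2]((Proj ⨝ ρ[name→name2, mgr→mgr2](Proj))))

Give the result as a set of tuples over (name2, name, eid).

ρ[name→name2, mgr→mgr2]: schema becomes (eid, name2, mgr2); tuples unchanged.
Joining Proj and ρ[name→name2, mgr→mgr2](Proj) on eid yields {(15, Bo, 5, Bo, 5), (19, Dee, 18, Dee, 18), (19, Dee, 18, Fay, 35), (19, Fay, 35, Dee, 18), (19, Fay, 35, Fay, 35), (4, Cal, 16, Cal, 16), (4, Cal, 16, Quin, 23), (4, Cal, 16, Wes, 20), (4, Quin, 23, Cal, 16), (4, Quin, 23, Quin, 23), (4, Quin, 23, Wes, 20), (4, Wes, 20, Cal, 16), (4, Wes, 20, Quin, 23), (4, Wes, 20, Wes, 20)}.
Filtering on mgr != mgr2 leaves {(19, Dee, 18, Fay, 35), (19, Fay, 35, Dee, 18), (4, Cal, 16, Quin, 23), (4, Cal, 16, Wes, 20), (4, Quin, 23, Cal, 16), (4, Quin, 23, Wes, 20), (4, Wes, 20, Cal, 16), (4, Wes, 20, Quin, 23)}.
π[name2, name, eid]: project onto (name2, name, eid) → {(Cal, Quin, 4), (Cal, Wes, 4), (Dee, Fay, 19), (Fay, Dee, 19), (Quin, Cal, 4), (Quin, Wes, 4), (Wes, Cal, 4), (Wes, Quin, 4)}

{(Cal, Quin, 4), (Cal, Wes, 4), (Dee, Fay, 19), (Fay, Dee, 19), (Quin, Cal, 4), (Quin, Wes, 4), (Wes, Cal, 4), (Wes, Quin, 4)}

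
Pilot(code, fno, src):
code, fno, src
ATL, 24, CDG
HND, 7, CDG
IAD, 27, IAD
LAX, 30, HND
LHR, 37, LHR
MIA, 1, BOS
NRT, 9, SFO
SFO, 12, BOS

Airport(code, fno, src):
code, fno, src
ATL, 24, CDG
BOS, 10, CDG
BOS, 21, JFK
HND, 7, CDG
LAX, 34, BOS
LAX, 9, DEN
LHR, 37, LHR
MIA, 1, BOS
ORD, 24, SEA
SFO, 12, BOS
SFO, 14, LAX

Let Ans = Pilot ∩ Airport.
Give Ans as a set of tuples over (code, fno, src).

{(ATL, 24, CDG), (HND, 7, CDG), (LHR, 37, LHR), (MIA, 1, BOS), (SFO, 12, BOS)}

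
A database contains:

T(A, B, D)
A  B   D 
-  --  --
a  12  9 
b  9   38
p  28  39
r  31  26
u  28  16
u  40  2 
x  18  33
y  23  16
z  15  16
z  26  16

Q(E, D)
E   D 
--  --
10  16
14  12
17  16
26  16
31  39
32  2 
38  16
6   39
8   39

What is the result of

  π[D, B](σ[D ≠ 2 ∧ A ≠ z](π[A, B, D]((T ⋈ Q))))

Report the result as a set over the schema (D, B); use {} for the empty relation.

{(16, 23), (16, 28), (39, 28)}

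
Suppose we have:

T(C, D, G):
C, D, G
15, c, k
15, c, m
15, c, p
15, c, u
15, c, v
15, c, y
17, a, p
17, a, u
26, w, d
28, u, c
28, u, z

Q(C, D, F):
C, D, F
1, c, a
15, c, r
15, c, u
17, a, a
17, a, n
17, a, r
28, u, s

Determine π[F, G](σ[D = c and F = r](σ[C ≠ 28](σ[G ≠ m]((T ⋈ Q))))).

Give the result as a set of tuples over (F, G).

{(r, k), (r, p), (r, u), (r, v), (r, y)}

Joining T and Q on C, D yields {(15, c, k, r), (15, c, k, u), (15, c, m, r), (15, c, m, u), (15, c, p, r), (15, c, p, u), (15, c, u, r), (15, c, u, u), (15, c, v, r), (15, c, v, u), (15, c, y, r), (15, c, y, u), (17, a, p, a), (17, a, p, n), (17, a, p, r), (17, a, u, a), (17, a, u, n), (17, a, u, r), (28, u, c, s), (28, u, z, s)}.
Selection G ≠ m: {(15, c, k, r), (15, c, k, u), (15, c, p, r), (15, c, p, u), (15, c, u, r), (15, c, u, u), (15, c, v, r), (15, c, v, u), (15, c, y, r), (15, c, y, u), (17, a, p, a), (17, a, p, n), (17, a, p, r), (17, a, u, a), (17, a, u, n), (17, a, u, r), (28, u, c, s), (28, u, z, s)}
Selection C ≠ 28: {(15, c, k, r), (15, c, k, u), (15, c, p, r), (15, c, p, u), (15, c, u, r), (15, c, u, u), (15, c, v, r), (15, c, v, u), (15, c, y, r), (15, c, y, u), (17, a, p, a), (17, a, p, n), (17, a, p, r), (17, a, u, a), (17, a, u, n), (17, a, u, r)}
Selection D = c and F = r: {(15, c, k, r), (15, c, p, r), (15, c, u, r), (15, c, v, r), (15, c, y, r)}
Keep only column(s) F, G: {(r, k), (r, p), (r, u), (r, v), (r, y)}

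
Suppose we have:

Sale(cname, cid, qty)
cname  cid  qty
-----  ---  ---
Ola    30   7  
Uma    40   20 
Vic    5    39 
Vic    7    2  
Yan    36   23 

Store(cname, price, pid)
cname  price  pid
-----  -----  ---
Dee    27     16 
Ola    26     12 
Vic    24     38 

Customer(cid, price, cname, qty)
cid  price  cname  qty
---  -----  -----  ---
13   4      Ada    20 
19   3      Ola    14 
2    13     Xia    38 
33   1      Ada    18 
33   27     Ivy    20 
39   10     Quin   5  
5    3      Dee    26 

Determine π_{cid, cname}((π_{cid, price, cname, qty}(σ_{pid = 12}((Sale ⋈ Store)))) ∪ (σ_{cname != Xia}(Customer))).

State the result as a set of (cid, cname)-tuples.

{(13, Ada), (19, Ola), (30, Ola), (33, Ada), (33, Ivy), (39, Quin), (5, Dee)}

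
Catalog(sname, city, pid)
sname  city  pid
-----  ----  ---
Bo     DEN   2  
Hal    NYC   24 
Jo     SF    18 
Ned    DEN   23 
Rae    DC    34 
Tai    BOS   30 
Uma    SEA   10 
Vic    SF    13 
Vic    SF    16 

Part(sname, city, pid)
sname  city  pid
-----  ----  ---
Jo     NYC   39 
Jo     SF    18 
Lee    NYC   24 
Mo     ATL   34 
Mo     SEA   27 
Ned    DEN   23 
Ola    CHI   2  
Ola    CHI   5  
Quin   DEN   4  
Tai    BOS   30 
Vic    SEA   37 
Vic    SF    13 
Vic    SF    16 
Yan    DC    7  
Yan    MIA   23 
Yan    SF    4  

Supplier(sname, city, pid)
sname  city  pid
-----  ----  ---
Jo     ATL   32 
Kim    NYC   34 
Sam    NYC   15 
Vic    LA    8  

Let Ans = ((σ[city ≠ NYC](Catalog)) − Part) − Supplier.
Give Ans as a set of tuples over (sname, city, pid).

Apply σ_{city ≠ NYC}; surviving tuples: {(Bo, DEN, 2), (Jo, SF, 18), (Ned, DEN, 23), (Rae, DC, 34), (Tai, BOS, 30), (Uma, SEA, 10), (Vic, SF, 13), (Vic, SF, 16)}
Set difference of the two operands is {(Bo, DEN, 2), (Rae, DC, 34), (Uma, SEA, 10)}.
Set difference of the two operands is {(Bo, DEN, 2), (Rae, DC, 34), (Uma, SEA, 10)}.

{(Bo, DEN, 2), (Rae, DC, 34), (Uma, SEA, 10)}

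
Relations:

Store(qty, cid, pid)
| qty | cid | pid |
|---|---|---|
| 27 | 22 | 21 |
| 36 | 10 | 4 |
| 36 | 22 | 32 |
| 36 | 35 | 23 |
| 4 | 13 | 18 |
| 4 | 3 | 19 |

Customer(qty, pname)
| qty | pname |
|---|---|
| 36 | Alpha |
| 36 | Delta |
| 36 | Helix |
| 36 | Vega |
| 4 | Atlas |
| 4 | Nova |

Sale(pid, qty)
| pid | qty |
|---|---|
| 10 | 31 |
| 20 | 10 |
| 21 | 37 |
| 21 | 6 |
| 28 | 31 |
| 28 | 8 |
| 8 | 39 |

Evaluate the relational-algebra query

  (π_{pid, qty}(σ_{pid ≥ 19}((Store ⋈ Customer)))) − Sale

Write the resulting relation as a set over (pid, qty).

{(19, 4), (23, 36), (32, 36)}

Store ⋈ Customer (natural join on qty): {(36, 10, 4, Alpha), (36, 10, 4, Delta), (36, 10, 4, Helix), (36, 10, 4, Vega), (36, 22, 32, Alpha), (36, 22, 32, Delta), (36, 22, 32, Helix), (36, 22, 32, Vega), (36, 35, 23, Alpha), (36, 35, 23, Delta), (36, 35, 23, Helix), (36, 35, 23, Vega), (4, 13, 18, Atlas), (4, 13, 18, Nova), (4, 3, 19, Atlas), (4, 3, 19, Nova)}
Filtering on pid ≥ 19 leaves {(36, 22, 32, Alpha), (36, 22, 32, Delta), (36, 22, 32, Helix), (36, 22, 32, Vega), (36, 35, 23, Alpha), (36, 35, 23, Delta), (36, 35, 23, Helix), (36, 35, 23, Vega), (4, 3, 19, Atlas), (4, 3, 19, Nova)}.
Keep only column(s) pid, qty (7 duplicate(s) eliminated): {(19, 4), (23, 36), (32, 36)}
Taking the difference: {(19, 4), (23, 36), (32, 36)}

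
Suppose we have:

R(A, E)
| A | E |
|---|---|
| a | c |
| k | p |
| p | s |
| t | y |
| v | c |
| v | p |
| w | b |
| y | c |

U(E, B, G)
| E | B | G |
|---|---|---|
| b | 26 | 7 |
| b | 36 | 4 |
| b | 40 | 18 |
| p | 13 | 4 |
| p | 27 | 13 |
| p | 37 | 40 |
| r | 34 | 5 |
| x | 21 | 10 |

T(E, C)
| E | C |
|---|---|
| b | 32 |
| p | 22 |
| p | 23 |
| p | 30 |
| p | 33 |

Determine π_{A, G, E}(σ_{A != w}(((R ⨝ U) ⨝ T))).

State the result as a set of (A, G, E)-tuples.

{(k, 13, p), (k, 4, p), (k, 40, p), (v, 13, p), (v, 4, p), (v, 40, p)}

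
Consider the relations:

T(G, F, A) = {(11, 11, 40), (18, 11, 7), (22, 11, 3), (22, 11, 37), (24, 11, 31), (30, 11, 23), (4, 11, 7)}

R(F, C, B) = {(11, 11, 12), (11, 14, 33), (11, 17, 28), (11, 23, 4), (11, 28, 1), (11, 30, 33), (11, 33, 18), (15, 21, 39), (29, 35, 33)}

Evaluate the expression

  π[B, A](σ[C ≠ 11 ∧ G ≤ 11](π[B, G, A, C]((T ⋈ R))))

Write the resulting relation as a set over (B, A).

{(1, 40), (1, 7), (18, 40), (18, 7), (28, 40), (28, 7), (33, 40), (33, 7), (4, 40), (4, 7)}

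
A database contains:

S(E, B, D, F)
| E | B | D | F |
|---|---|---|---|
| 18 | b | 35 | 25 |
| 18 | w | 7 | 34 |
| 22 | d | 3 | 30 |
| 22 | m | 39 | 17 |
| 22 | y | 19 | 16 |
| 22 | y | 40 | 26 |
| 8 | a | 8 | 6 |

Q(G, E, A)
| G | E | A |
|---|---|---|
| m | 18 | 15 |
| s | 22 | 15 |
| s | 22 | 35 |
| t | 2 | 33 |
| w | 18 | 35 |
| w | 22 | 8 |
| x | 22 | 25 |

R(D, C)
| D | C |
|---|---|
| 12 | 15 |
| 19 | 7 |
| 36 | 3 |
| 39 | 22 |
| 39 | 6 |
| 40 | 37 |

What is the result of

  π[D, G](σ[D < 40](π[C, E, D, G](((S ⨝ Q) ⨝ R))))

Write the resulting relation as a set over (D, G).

Natural join on E: {(18, b, 35, 25, m, 15), (18, b, 35, 25, w, 35), (18, w, 7, 34, m, 15), (18, w, 7, 34, w, 35), (22, d, 3, 30, s, 15), (22, d, 3, 30, s, 35), (22, d, 3, 30, w, 8), (22, d, 3, 30, x, 25), (22, m, 39, 17, s, 15), (22, m, 39, 17, s, 35), (22, m, 39, 17, w, 8), (22, m, 39, 17, x, 25), (22, y, 19, 16, s, 15), (22, y, 19, 16, s, 35), (22, y, 19, 16, w, 8), (22, y, 19, 16, x, 25), (22, y, 40, 26, s, 15), (22, y, 40, 26, s, 35), (22, y, 40, 26, w, 8), (22, y, 40, 26, x, 25)}
Natural join on D: {(22, m, 39, 17, s, 15, 22), (22, m, 39, 17, s, 15, 6), (22, m, 39, 17, s, 35, 22), (22, m, 39, 17, s, 35, 6), (22, m, 39, 17, w, 8, 22), (22, m, 39, 17, w, 8, 6), (22, m, 39, 17, x, 25, 22), (22, m, 39, 17, x, 25, 6), (22, y, 19, 16, s, 15, 7), (22, y, 19, 16, s, 35, 7), (22, y, 19, 16, w, 8, 7), (22, y, 19, 16, x, 25, 7), (22, y, 40, 26, s, 15, 37), (22, y, 40, 26, s, 35, 37), (22, y, 40, 26, w, 8, 37), (22, y, 40, 26, x, 25, 37)}
π[C, E, D, G]: project onto (C, E, D, G) (4 duplicate(s) eliminated) → {(22, 22, 39, s), (22, 22, 39, w), (22, 22, 39, x), (37, 22, 40, s), (37, 22, 40, w), (37, 22, 40, x), (6, 22, 39, s), (6, 22, 39, w), (6, 22, 39, x), (7, 22, 19, s), (7, 22, 19, w), (7, 22, 19, x)}
Selection D < 40: {(22, 22, 39, s), (22, 22, 39, w), (22, 22, 39, x), (6, 22, 39, s), (6, 22, 39, w), (6, 22, 39, x), (7, 22, 19, s), (7, 22, 19, w), (7, 22, 19, x)}
π[D, G]: project onto (D, G) (3 duplicate(s) eliminated) → {(19, s), (19, w), (19, x), (39, s), (39, w), (39, x)}

{(19, s), (19, w), (19, x), (39, s), (39, w), (39, x)}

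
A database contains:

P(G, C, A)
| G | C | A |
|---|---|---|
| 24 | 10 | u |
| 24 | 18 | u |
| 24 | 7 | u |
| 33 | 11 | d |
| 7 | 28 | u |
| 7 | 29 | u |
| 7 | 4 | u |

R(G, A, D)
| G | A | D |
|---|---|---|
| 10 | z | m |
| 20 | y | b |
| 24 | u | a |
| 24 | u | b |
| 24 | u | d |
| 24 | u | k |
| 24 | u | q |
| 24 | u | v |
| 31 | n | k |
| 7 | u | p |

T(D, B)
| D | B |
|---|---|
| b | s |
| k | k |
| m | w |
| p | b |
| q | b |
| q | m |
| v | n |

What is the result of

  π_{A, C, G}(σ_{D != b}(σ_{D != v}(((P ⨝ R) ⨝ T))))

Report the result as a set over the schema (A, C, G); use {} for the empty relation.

{(u, 10, 24), (u, 18, 24), (u, 28, 7), (u, 29, 7), (u, 4, 7), (u, 7, 24)}

P ⋈ R (natural join on G, A): {(24, 10, u, a), (24, 10, u, b), (24, 10, u, d), (24, 10, u, k), (24, 10, u, q), (24, 10, u, v), (24, 18, u, a), (24, 18, u, b), (24, 18, u, d), (24, 18, u, k), (24, 18, u, q), (24, 18, u, v), (24, 7, u, a), (24, 7, u, b), (24, 7, u, d), (24, 7, u, k), (24, 7, u, q), (24, 7, u, v), (7, 28, u, p), (7, 29, u, p), (7, 4, u, p)}
(P ⨝ R) ⋈ T (natural join on D): {(24, 10, u, b, s), (24, 10, u, k, k), (24, 10, u, q, b), (24, 10, u, q, m), (24, 10, u, v, n), (24, 18, u, b, s), (24, 18, u, k, k), (24, 18, u, q, b), (24, 18, u, q, m), (24, 18, u, v, n), (24, 7, u, b, s), (24, 7, u, k, k), (24, 7, u, q, b), (24, 7, u, q, m), (24, 7, u, v, n), (7, 28, u, p, b), (7, 29, u, p, b), (7, 4, u, p, b)}
Selection D != v: {(24, 10, u, b, s), (24, 10, u, k, k), (24, 10, u, q, b), (24, 10, u, q, m), (24, 18, u, b, s), (24, 18, u, k, k), (24, 18, u, q, b), (24, 18, u, q, m), (24, 7, u, b, s), (24, 7, u, k, k), (24, 7, u, q, b), (24, 7, u, q, m), (7, 28, u, p, b), (7, 29, u, p, b), (7, 4, u, p, b)}
Selection D != b: {(24, 10, u, k, k), (24, 10, u, q, b), (24, 10, u, q, m), (24, 18, u, k, k), (24, 18, u, q, b), (24, 18, u, q, m), (24, 7, u, k, k), (24, 7, u, q, b), (24, 7, u, q, m), (7, 28, u, p, b), (7, 29, u, p, b), (7, 4, u, p, b)}
π[A, C, G]: project onto (A, C, G) (6 duplicate(s) eliminated) → {(u, 10, 24), (u, 18, 24), (u, 28, 7), (u, 29, 7), (u, 4, 7), (u, 7, 24)}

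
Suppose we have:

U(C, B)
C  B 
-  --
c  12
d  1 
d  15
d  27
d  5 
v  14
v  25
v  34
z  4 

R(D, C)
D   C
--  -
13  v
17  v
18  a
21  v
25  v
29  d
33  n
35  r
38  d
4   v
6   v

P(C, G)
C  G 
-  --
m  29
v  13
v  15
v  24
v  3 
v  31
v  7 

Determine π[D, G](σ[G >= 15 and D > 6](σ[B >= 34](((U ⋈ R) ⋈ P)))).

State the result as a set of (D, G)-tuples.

{(13, 15), (13, 24), (13, 31), (17, 15), (17, 24), (17, 31), (21, 15), (21, 24), (21, 31), (25, 15), (25, 24), (25, 31)}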